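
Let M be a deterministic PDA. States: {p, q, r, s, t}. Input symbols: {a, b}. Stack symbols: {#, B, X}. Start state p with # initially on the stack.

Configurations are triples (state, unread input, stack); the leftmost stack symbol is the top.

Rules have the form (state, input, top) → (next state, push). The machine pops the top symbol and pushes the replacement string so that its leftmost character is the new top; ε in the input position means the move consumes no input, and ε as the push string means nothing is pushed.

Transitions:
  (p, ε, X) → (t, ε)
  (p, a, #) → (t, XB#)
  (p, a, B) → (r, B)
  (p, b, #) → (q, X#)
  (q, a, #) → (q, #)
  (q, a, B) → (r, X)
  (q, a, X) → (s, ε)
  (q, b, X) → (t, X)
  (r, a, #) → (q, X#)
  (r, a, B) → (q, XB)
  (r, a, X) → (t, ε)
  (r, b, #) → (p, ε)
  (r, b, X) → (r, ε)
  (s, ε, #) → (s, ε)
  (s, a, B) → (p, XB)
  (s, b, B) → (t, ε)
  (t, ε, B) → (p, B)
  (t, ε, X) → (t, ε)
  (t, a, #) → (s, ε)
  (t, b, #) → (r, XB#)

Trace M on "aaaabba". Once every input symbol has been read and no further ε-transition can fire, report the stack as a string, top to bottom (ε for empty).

B#

(p, aaaabba, #) ⊢ (t, aaabba, XB#) ⊢ (t, aaabba, B#) ⊢ (p, aaabba, B#) ⊢ (r, aabba, B#) ⊢ (q, abba, XB#) ⊢ (s, bba, B#) ⊢ (t, ba, #) ⊢ (r, a, XB#) ⊢ (t, ε, B#) ⊢ (p, ε, B#)
All input consumed in state p with stack B#.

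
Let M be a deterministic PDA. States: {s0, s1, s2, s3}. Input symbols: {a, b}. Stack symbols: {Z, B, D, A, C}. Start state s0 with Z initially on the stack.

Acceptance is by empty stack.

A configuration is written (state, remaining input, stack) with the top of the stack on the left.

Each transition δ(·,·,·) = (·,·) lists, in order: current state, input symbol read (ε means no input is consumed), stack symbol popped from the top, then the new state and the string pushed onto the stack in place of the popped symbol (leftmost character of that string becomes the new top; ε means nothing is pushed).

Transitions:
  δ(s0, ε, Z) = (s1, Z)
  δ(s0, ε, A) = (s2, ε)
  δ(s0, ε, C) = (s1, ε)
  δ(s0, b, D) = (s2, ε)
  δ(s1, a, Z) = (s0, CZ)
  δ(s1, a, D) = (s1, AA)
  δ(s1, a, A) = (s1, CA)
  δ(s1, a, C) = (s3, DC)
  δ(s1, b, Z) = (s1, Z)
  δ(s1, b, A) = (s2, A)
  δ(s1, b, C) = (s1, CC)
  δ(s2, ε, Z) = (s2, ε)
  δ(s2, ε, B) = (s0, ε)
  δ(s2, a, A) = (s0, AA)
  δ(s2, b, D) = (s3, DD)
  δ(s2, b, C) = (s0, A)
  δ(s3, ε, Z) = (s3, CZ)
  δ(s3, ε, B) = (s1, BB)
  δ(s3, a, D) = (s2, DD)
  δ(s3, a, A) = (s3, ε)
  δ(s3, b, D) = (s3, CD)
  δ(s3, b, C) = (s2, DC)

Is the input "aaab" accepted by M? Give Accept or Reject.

(s0, aaab, Z)
  ε-move, top Z: go to s1, push Z → (s1, aaab, Z)
  read a, top Z: go to s0, push CZ → (s0, aab, CZ)
  ε-move, top C: go to s1, push ε → (s1, aab, Z)
  read a, top Z: go to s0, push CZ → (s0, ab, CZ)
  ε-move, top C: go to s1, push ε → (s1, ab, Z)
  read a, top Z: go to s0, push CZ → (s0, b, CZ)
  ε-move, top C: go to s1, push ε → (s1, b, Z)
  read b, top Z: go to s1, push Z → (s1, ε, Z)
All input consumed; stack is Z, not empty, and no further ε-move applies.

Reject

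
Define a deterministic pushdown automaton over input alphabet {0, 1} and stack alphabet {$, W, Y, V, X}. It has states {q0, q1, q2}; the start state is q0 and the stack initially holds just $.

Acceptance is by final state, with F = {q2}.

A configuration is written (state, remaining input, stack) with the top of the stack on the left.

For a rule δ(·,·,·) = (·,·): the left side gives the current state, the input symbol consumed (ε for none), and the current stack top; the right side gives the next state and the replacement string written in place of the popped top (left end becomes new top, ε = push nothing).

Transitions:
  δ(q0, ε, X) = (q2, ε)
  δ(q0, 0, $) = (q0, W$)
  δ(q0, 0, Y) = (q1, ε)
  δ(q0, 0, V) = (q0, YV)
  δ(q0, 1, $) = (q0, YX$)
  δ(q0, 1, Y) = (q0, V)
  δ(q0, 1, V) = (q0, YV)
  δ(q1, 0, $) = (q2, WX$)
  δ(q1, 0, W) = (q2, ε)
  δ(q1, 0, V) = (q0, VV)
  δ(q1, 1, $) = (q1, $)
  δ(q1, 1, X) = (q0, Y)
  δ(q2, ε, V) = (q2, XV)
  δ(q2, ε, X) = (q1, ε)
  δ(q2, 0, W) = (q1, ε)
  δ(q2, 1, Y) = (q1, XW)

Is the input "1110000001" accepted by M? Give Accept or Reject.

Reject

(q0, 1110000001, $)
  read 1, top $: go to q0, push YX$ → (q0, 110000001, YX$)
  read 1, top Y: go to q0, push V → (q0, 10000001, VX$)
  read 1, top V: go to q0, push YV → (q0, 0000001, YVX$)
  read 0, top Y: go to q1, push ε → (q1, 000001, VX$)
  read 0, top V: go to q0, push VV → (q0, 00001, VVX$)
  read 0, top V: go to q0, push YV → (q0, 0001, YVVX$)
  read 0, top Y: go to q1, push ε → (q1, 001, VVX$)
  read 0, top V: go to q0, push VV → (q0, 01, VVVX$)
  read 0, top V: go to q0, push YV → (q0, 1, YVVVX$)
  read 1, top Y: go to q0, push V → (q0, ε, VVVVX$)
All input consumed; state q0 ∉ F and no further ε-move applies.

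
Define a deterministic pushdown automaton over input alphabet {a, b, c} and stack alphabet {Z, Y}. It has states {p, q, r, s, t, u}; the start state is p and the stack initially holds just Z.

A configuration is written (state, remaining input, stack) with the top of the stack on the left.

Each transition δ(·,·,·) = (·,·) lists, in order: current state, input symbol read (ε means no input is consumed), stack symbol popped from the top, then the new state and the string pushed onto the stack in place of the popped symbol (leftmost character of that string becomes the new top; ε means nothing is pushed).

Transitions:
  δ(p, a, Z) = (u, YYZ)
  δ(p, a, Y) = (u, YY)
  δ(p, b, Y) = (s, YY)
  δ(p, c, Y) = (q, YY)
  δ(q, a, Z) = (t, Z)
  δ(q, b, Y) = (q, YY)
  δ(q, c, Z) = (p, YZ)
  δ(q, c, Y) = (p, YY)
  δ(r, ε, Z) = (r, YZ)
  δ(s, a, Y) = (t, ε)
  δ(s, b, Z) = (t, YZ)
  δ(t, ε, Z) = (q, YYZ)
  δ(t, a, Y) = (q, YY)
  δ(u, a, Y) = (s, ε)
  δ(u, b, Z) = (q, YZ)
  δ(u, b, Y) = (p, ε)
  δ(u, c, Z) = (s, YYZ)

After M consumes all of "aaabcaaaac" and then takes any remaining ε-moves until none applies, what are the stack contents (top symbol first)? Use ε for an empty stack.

YYYYYZ

(p, aaabcaaaac, Z)
  read a, top Z: go to u, push YYZ → (u, aabcaaaac, YYZ)
  read a, top Y: go to s, push ε → (s, abcaaaac, YZ)
  read a, top Y: go to t, push ε → (t, bcaaaac, Z)
  ε-move, top Z: go to q, push YYZ → (q, bcaaaac, YYZ)
  read b, top Y: go to q, push YY → (q, caaaac, YYYZ)
  read c, top Y: go to p, push YY → (p, aaaac, YYYYZ)
  read a, top Y: go to u, push YY → (u, aaac, YYYYYZ)
  read a, top Y: go to s, push ε → (s, aac, YYYYZ)
  read a, top Y: go to t, push ε → (t, ac, YYYZ)
  read a, top Y: go to q, push YY → (q, c, YYYYZ)
  read c, top Y: go to p, push YY → (p, ε, YYYYYZ)
All input consumed in state p with stack YYYYYZ.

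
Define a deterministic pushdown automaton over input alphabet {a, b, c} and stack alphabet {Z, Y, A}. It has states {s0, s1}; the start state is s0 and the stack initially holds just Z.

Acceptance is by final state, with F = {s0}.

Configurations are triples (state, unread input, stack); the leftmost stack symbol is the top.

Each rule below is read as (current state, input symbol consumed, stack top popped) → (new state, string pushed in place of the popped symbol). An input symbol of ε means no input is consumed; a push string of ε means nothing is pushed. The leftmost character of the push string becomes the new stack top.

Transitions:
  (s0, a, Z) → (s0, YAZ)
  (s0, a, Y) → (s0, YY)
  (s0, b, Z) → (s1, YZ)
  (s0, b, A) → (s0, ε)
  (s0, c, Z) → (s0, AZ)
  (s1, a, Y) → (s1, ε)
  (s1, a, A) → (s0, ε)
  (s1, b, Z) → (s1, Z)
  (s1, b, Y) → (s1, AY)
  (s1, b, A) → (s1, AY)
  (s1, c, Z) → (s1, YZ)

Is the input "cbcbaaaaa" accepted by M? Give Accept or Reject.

(s0, cbcbaaaaa, Z) ⊢ (s0, bcbaaaaa, AZ) ⊢ (s0, cbaaaaa, Z) ⊢ (s0, baaaaa, AZ) ⊢ (s0, aaaaa, Z) ⊢ (s0, aaaa, YAZ) ⊢ (s0, aaa, YYAZ) ⊢ (s0, aa, YYYAZ) ⊢ (s0, a, YYYYAZ) ⊢ (s0, ε, YYYYYAZ)
All input consumed; state s0 ∈ F.

Accept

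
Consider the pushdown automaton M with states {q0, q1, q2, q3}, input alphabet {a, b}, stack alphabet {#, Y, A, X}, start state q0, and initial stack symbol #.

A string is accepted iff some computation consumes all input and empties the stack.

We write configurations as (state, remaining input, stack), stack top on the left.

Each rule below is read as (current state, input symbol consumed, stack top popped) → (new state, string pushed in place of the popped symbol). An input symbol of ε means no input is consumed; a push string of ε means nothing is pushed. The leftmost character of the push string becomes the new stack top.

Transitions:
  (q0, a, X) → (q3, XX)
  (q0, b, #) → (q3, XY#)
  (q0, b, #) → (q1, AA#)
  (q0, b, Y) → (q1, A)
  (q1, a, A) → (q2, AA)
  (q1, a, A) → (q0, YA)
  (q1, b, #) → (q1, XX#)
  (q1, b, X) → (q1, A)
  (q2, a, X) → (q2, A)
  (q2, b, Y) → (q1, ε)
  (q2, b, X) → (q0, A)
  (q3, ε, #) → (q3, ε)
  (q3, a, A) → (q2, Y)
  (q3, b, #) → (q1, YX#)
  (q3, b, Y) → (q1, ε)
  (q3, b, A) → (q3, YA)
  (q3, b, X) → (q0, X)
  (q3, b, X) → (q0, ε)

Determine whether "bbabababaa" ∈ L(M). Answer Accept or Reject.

No computation consumes all input and empties the stack.

Reject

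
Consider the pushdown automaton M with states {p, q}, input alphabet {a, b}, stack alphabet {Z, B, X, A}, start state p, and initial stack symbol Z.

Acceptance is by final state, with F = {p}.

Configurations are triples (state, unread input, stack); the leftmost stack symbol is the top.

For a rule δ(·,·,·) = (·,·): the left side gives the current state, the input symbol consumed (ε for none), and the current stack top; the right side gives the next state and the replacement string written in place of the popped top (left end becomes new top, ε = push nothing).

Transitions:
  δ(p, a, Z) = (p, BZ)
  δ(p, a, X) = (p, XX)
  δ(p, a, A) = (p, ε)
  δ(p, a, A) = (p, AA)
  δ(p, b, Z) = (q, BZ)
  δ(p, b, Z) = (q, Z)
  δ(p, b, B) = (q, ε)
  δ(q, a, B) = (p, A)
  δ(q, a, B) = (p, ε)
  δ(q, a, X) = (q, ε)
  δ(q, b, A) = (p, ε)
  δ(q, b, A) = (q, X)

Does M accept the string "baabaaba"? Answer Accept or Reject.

Accept

One accepting computation: (p, baabaaba, Z) ⊢ (q, aabaaba, BZ) ⊢ (p, abaaba, AZ) ⊢ (p, baaba, Z) ⊢ (q, aaba, BZ) ⊢ (p, aba, AZ) ⊢ (p, ba, Z) ⊢ (q, a, BZ) ⊢ (p, ε, AZ)
All input consumed and state p ∈ F.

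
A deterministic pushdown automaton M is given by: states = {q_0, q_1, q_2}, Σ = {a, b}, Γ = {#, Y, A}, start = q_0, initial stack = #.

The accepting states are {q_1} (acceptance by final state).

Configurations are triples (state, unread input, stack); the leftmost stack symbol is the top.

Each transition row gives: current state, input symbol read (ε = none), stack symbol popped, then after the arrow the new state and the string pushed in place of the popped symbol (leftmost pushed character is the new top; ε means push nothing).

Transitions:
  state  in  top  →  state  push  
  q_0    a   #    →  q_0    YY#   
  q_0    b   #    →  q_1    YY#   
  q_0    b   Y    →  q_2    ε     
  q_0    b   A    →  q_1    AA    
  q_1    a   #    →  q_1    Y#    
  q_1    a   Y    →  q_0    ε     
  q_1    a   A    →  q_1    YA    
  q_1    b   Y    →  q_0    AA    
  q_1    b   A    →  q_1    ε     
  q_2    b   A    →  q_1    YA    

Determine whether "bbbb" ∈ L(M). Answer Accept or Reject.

(q_0, bbbb, #)
  read b, top #: go to q_1, push YY# → (q_1, bbb, YY#)
  read b, top Y: go to q_0, push AA → (q_0, bb, AAY#)
  read b, top A: go to q_1, push AA → (q_1, b, AAAY#)
  read b, top A: go to q_1, push ε → (q_1, ε, AAY#)
All input consumed; state q_1 ∈ F.

Accept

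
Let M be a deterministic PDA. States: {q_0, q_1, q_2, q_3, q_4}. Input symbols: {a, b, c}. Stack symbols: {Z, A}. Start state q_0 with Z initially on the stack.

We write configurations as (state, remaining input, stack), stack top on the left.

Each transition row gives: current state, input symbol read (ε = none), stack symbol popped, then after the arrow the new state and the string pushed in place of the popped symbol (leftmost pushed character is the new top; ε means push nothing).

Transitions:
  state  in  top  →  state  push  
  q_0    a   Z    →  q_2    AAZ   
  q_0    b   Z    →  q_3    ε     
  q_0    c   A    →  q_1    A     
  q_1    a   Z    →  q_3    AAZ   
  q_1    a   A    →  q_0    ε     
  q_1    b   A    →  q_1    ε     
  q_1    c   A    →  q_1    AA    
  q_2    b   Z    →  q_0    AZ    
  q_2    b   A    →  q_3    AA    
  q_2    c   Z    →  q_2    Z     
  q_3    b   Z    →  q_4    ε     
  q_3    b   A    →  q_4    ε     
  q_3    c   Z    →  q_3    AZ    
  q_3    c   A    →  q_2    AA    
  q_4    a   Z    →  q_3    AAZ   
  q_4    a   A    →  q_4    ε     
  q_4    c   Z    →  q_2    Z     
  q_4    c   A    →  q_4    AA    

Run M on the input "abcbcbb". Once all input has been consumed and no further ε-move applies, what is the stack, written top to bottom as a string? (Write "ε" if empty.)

AAAAAAZ

(q_0, abcbcbb, Z) ⊢ (q_2, bcbcbb, AAZ) ⊢ (q_3, cbcbb, AAAZ) ⊢ (q_2, bcbb, AAAAZ) ⊢ (q_3, cbb, AAAAAZ) ⊢ (q_2, bb, AAAAAAZ) ⊢ (q_3, b, AAAAAAAZ) ⊢ (q_4, ε, AAAAAAZ)
All input consumed in state q_4 with stack AAAAAAZ.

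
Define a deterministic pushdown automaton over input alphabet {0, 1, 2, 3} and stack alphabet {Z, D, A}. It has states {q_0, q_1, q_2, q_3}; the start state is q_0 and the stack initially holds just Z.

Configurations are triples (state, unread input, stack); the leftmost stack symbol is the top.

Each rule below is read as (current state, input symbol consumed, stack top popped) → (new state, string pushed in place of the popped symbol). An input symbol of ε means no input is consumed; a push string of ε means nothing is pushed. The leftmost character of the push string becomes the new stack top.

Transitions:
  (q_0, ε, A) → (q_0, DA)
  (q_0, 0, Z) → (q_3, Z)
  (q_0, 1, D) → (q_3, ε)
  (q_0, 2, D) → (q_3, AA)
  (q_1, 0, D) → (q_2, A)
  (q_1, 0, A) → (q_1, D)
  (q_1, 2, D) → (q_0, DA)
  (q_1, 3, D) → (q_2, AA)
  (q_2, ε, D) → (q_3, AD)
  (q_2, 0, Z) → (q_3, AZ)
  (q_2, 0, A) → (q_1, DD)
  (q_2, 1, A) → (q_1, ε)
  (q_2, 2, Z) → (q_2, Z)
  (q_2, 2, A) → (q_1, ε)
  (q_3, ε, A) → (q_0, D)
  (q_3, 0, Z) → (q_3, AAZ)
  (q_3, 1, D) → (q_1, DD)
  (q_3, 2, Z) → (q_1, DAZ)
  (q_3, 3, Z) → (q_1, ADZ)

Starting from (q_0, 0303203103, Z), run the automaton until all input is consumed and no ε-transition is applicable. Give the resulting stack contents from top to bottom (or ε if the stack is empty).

(q_0, 0303203103, Z)
  read 0, top Z: go to q_3, push Z → (q_3, 303203103, Z)
  read 3, top Z: go to q_1, push ADZ → (q_1, 03203103, ADZ)
  read 0, top A: go to q_1, push D → (q_1, 3203103, DDZ)
  read 3, top D: go to q_2, push AA → (q_2, 203103, AADZ)
  read 2, top A: go to q_1, push ε → (q_1, 03103, ADZ)
  read 0, top A: go to q_1, push D → (q_1, 3103, DDZ)
  read 3, top D: go to q_2, push AA → (q_2, 103, AADZ)
  read 1, top A: go to q_1, push ε → (q_1, 03, ADZ)
  read 0, top A: go to q_1, push D → (q_1, 3, DDZ)
  read 3, top D: go to q_2, push AA → (q_2, ε, AADZ)
All input consumed in state q_2 with stack AADZ.

AADZ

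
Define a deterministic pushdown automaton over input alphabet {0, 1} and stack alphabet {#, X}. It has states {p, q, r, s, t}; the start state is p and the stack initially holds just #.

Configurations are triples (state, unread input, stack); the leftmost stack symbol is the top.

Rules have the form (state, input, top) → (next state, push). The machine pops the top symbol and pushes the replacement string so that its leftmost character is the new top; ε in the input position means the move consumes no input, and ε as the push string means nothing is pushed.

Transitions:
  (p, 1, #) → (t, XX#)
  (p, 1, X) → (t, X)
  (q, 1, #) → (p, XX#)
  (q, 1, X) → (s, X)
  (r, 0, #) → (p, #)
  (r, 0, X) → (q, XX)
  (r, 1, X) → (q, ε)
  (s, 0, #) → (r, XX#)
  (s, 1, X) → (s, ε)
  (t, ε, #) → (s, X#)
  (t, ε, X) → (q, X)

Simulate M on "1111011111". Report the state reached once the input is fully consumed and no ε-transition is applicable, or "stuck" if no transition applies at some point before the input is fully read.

(p, 1111011111, #)
  read 1, top #: go to t, push XX# → (t, 111011111, XX#)
  ε-move, top X: go to q, push X → (q, 111011111, XX#)
  read 1, top X: go to s, push X → (s, 11011111, XX#)
  read 1, top X: go to s, push ε → (s, 1011111, X#)
  read 1, top X: go to s, push ε → (s, 011111, #)
  read 0, top #: go to r, push XX# → (r, 11111, XX#)
  read 1, top X: go to q, push ε → (q, 1111, X#)
  read 1, top X: go to s, push X → (s, 111, X#)
  read 1, top X: go to s, push ε → (s, 11, #)
No transition for (s, 1, top #); M blocks with input 11 remaining.

stuck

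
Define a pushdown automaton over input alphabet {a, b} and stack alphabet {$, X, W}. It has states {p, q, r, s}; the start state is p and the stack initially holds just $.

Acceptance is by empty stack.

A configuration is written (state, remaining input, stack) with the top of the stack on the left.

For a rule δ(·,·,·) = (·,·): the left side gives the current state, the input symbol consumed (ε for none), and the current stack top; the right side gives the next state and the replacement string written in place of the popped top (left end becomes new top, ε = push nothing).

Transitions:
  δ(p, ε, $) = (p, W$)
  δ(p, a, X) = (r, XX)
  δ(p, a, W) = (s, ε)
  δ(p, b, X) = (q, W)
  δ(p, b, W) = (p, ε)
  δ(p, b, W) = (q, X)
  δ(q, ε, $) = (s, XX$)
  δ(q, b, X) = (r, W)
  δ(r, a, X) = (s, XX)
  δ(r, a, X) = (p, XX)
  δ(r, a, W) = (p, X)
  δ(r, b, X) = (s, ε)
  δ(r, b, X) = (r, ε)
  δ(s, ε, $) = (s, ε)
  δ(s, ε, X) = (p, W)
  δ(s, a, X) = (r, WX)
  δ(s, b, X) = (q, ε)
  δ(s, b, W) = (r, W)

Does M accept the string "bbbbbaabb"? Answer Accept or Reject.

One accepting computation: (p, bbbbbaabb, $) ⊢ (p, bbbbbaabb, W$) ⊢ (p, bbbbaabb, $) ⊢ (p, bbbbaabb, W$) ⊢ (p, bbbaabb, $) ⊢ (p, bbbaabb, W$) ⊢ (p, bbaabb, $) ⊢ (p, bbaabb, W$) ⊢ (q, baabb, X$) ⊢ (r, aabb, W$) ⊢ (p, abb, X$) ⊢ (r, bb, XX$) ⊢ (r, b, X$) ⊢ (s, ε, $) ⊢ (s, ε, ε)
All input consumed and the stack is empty.

Accept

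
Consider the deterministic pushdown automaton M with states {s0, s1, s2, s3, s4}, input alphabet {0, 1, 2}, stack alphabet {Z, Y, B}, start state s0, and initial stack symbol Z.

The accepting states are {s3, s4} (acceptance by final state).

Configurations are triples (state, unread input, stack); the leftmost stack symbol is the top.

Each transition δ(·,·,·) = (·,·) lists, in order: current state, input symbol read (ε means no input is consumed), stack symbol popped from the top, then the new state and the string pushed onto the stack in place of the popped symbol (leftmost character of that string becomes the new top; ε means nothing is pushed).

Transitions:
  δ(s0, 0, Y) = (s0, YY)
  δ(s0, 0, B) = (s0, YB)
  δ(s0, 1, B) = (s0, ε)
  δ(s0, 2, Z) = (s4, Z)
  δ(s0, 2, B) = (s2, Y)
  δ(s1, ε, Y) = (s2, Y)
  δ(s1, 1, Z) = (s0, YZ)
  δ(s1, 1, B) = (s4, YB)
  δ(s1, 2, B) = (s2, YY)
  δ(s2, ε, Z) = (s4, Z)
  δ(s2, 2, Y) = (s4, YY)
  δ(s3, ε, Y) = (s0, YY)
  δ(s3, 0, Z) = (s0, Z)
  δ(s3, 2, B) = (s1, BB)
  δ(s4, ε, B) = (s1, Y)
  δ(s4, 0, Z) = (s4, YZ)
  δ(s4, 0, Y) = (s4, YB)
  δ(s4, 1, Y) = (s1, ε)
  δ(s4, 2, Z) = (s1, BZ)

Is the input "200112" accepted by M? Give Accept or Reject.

(s0, 200112, Z) ⊢ (s4, 00112, Z) ⊢ (s4, 0112, YZ) ⊢ (s4, 112, YBZ) ⊢ (s1, 12, BZ) ⊢ (s4, 2, YBZ)
No transition applies at (s4, 2, YBZ); input not fully consumed.

Reject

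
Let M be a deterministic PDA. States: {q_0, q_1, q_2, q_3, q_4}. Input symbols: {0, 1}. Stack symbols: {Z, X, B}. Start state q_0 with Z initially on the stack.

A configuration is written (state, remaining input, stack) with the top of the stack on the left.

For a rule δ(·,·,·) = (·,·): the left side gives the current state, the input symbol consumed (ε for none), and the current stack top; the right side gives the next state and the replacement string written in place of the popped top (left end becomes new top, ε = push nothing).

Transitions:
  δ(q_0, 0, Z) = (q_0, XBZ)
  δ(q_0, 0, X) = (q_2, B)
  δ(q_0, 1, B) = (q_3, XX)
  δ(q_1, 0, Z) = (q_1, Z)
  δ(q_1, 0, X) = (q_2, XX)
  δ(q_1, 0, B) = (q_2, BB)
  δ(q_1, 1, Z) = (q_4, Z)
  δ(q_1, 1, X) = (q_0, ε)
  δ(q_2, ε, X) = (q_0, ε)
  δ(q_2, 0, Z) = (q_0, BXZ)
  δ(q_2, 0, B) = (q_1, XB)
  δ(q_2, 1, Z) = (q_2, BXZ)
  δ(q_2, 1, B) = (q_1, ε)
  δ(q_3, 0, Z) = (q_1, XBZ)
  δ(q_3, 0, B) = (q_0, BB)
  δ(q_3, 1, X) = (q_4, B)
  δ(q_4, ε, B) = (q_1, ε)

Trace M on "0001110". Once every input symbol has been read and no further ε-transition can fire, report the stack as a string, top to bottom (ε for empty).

XBZ

(q_0, 0001110, Z) ⊢ (q_0, 001110, XBZ) ⊢ (q_2, 01110, BBZ) ⊢ (q_1, 1110, XBBZ) ⊢ (q_0, 110, BBZ) ⊢ (q_3, 10, XXBZ) ⊢ (q_4, 0, BXBZ) ⊢ (q_1, 0, XBZ) ⊢ (q_2, ε, XXBZ) ⊢ (q_0, ε, XBZ)
All input consumed in state q_0 with stack XBZ.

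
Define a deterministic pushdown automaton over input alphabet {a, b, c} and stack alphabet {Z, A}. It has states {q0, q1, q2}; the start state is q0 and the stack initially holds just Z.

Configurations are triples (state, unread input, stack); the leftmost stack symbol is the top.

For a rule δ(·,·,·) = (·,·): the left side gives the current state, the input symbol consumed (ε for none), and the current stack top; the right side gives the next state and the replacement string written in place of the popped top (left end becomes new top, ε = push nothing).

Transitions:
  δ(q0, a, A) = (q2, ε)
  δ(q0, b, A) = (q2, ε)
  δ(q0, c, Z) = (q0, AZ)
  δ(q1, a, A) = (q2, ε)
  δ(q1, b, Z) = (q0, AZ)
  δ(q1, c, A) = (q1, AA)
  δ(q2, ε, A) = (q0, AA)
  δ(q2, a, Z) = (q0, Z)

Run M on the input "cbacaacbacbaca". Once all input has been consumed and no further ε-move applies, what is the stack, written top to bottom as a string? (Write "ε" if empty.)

Z

(q0, cbacaacbacbaca, Z) ⊢ (q0, bacaacbacbaca, AZ) ⊢ (q2, acaacbacbaca, Z) ⊢ (q0, caacbacbaca, Z) ⊢ (q0, aacbacbaca, AZ) ⊢ (q2, acbacbaca, Z) ⊢ (q0, cbacbaca, Z) ⊢ (q0, bacbaca, AZ) ⊢ (q2, acbaca, Z) ⊢ (q0, cbaca, Z) ⊢ (q0, baca, AZ) ⊢ (q2, aca, Z) ⊢ (q0, ca, Z) ⊢ (q0, a, AZ) ⊢ (q2, ε, Z)
All input consumed in state q2 with stack Z.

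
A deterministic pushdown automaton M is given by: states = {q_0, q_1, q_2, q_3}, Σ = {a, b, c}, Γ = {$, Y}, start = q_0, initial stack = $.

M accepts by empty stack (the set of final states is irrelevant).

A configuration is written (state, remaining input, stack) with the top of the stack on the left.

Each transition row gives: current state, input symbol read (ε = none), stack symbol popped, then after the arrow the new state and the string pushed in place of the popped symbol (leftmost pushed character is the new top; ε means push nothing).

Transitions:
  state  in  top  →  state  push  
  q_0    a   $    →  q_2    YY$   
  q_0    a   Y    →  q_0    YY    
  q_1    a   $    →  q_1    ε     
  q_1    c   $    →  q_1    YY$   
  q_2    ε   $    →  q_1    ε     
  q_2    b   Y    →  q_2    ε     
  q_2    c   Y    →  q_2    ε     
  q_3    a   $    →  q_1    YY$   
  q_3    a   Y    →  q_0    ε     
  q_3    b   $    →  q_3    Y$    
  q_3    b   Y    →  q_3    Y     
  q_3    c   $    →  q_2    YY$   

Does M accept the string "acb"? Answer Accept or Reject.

(q_0, acb, $)
  read a, top $: go to q_2, push YY$ → (q_2, cb, YY$)
  read c, top Y: go to q_2, push ε → (q_2, b, Y$)
  read b, top Y: go to q_2, push ε → (q_2, ε, $)
  ε-move, top $: go to q_1, push ε → (q_1, ε, ε)
All input consumed and the stack is empty.

Accept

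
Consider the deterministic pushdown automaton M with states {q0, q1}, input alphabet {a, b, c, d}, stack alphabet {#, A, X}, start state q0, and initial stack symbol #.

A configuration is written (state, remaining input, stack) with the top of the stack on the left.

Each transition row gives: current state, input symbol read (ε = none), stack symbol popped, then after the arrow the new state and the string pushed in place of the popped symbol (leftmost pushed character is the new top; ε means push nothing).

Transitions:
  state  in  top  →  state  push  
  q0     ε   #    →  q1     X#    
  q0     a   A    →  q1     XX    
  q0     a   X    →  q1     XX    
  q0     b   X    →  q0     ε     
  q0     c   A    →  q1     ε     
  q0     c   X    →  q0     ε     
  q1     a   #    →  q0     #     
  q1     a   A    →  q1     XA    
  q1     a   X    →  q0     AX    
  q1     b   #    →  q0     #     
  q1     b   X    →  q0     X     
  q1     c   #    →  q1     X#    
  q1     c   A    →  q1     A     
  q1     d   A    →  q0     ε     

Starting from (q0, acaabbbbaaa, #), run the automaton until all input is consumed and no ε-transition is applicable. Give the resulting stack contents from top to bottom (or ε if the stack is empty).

(q0, acaabbbbaaa, #) ⊢ (q1, acaabbbbaaa, X#) ⊢ (q0, caabbbbaaa, AX#) ⊢ (q1, aabbbbaaa, X#) ⊢ (q0, abbbbaaa, AX#) ⊢ (q1, bbbbaaa, XXX#) ⊢ (q0, bbbaaa, XXX#) ⊢ (q0, bbaaa, XX#) ⊢ (q0, baaa, X#) ⊢ (q0, aaa, #) ⊢ (q1, aaa, X#) ⊢ (q0, aa, AX#) ⊢ (q1, a, XXX#) ⊢ (q0, ε, AXXX#)
All input consumed in state q0 with stack AXXX#.

AXXX#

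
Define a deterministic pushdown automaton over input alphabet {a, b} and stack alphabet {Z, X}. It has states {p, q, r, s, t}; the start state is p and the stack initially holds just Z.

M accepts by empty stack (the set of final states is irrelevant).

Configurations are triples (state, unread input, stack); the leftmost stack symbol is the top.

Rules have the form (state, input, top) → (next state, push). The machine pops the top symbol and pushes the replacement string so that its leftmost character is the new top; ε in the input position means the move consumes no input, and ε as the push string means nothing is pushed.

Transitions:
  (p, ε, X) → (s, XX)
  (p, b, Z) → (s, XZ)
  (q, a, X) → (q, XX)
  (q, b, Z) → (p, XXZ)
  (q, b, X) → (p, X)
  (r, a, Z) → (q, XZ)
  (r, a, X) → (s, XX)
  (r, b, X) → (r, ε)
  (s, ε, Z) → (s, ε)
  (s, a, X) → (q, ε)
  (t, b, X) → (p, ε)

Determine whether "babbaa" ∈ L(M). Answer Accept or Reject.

Reject

(p, babbaa, Z)
  read b, top Z: go to s, push XZ → (s, abbaa, XZ)
  read a, top X: go to q, push ε → (q, bbaa, Z)
  read b, top Z: go to p, push XXZ → (p, baa, XXZ)
  ε-move, top X: go to s, push XX → (s, baa, XXXZ)
No transition applies at (s, baa, XXXZ); input not fully consumed.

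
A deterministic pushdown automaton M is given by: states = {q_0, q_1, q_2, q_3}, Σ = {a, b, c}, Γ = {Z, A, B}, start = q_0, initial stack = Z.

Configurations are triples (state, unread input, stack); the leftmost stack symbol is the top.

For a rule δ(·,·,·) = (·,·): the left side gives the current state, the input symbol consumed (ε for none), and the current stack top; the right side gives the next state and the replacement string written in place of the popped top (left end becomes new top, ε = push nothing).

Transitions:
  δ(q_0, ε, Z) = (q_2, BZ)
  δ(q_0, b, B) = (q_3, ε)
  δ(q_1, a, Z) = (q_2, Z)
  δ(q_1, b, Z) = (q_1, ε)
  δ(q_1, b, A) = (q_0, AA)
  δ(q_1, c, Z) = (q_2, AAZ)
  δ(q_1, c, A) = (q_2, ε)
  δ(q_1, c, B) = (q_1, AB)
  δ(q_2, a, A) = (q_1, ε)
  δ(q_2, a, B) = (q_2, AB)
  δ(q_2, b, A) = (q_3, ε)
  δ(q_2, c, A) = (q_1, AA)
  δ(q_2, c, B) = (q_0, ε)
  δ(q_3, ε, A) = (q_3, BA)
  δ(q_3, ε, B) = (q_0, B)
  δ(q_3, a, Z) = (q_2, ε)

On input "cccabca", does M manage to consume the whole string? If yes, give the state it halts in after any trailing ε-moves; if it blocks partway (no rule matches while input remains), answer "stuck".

stuck

(q_0, cccabca, Z) ⊢ (q_2, cccabca, BZ) ⊢ (q_0, ccabca, Z) ⊢ (q_2, ccabca, BZ) ⊢ (q_0, cabca, Z) ⊢ (q_2, cabca, BZ) ⊢ (q_0, abca, Z) ⊢ (q_2, abca, BZ) ⊢ (q_2, bca, ABZ) ⊢ (q_3, ca, BZ) ⊢ (q_0, ca, BZ)
No transition for (q_0, c, top B); M blocks with input ca remaining.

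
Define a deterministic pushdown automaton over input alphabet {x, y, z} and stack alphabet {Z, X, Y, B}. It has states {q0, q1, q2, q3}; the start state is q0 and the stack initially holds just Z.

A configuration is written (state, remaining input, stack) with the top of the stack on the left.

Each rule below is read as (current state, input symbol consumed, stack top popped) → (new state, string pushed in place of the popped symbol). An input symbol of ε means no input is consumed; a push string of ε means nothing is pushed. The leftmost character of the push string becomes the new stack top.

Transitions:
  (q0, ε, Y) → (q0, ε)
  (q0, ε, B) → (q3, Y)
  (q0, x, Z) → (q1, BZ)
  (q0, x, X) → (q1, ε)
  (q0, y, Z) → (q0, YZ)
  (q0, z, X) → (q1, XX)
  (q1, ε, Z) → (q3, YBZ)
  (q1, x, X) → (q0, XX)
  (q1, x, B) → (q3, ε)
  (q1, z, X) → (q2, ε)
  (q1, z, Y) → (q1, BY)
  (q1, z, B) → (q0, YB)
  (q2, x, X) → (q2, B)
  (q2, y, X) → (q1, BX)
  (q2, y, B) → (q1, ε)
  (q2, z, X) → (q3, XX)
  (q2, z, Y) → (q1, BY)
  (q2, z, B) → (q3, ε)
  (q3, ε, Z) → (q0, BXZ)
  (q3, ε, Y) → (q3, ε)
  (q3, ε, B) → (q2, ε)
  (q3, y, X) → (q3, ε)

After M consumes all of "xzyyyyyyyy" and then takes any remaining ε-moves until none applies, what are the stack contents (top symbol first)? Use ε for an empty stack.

XZ

(q0, xzyyyyyyyy, Z) ⊢ (q1, zyyyyyyyy, BZ) ⊢ (q0, yyyyyyyy, YBZ) ⊢ (q0, yyyyyyyy, BZ) ⊢ (q3, yyyyyyyy, YZ) ⊢ (q3, yyyyyyyy, Z) ⊢ (q0, yyyyyyyy, BXZ) ⊢ (q3, yyyyyyyy, YXZ) ⊢ (q3, yyyyyyyy, XZ) ⊢ (q3, yyyyyyy, Z) ⊢ (q0, yyyyyyy, BXZ) ⊢ (q3, yyyyyyy, YXZ) ⊢ (q3, yyyyyyy, XZ) ⊢ (q3, yyyyyy, Z) ⊢ (q0, yyyyyy, BXZ) ⊢ (q3, yyyyyy, YXZ) ⊢ (q3, yyyyyy, XZ) ⊢ (q3, yyyyy, Z) ⊢ (q0, yyyyy, BXZ) ⊢ (q3, yyyyy, YXZ) ⊢ (q3, yyyyy, XZ) ⊢ (q3, yyyy, Z) ⊢ (q0, yyyy, BXZ) ⊢ (q3, yyyy, YXZ) ⊢ (q3, yyyy, XZ) ⊢ (q3, yyy, Z) ⊢ (q0, yyy, BXZ) ⊢ (q3, yyy, YXZ) ⊢ (q3, yyy, XZ) ⊢ (q3, yy, Z) ⊢ (q0, yy, BXZ) ⊢ (q3, yy, YXZ) ⊢ (q3, yy, XZ) ⊢ (q3, y, Z) ⊢ (q0, y, BXZ) ⊢ (q3, y, YXZ) ⊢ (q3, y, XZ) ⊢ (q3, ε, Z) ⊢ (q0, ε, BXZ) ⊢ (q3, ε, YXZ) ⊢ (q3, ε, XZ)
All input consumed in state q3 with stack XZ.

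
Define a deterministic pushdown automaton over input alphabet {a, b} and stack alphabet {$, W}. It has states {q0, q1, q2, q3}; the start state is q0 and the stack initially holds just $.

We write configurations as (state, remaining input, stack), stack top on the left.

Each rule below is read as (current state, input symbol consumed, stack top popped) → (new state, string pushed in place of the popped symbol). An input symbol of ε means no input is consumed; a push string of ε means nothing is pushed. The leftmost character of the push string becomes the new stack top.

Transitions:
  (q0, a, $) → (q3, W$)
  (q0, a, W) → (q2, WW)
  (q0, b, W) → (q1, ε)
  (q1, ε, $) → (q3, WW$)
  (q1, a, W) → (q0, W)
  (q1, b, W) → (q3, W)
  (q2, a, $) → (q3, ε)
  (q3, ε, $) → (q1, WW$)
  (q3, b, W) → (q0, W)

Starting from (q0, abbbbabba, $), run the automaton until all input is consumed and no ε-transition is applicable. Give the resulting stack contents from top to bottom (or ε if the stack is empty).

(q0, abbbbabba, $) ⊢ (q3, bbbbabba, W$) ⊢ (q0, bbbabba, W$) ⊢ (q1, bbabba, $) ⊢ (q3, bbabba, WW$) ⊢ (q0, babba, WW$) ⊢ (q1, abba, W$) ⊢ (q0, bba, W$) ⊢ (q1, ba, $) ⊢ (q3, ba, WW$) ⊢ (q0, a, WW$) ⊢ (q2, ε, WWW$)
All input consumed in state q2 with stack WWW$.

WWW$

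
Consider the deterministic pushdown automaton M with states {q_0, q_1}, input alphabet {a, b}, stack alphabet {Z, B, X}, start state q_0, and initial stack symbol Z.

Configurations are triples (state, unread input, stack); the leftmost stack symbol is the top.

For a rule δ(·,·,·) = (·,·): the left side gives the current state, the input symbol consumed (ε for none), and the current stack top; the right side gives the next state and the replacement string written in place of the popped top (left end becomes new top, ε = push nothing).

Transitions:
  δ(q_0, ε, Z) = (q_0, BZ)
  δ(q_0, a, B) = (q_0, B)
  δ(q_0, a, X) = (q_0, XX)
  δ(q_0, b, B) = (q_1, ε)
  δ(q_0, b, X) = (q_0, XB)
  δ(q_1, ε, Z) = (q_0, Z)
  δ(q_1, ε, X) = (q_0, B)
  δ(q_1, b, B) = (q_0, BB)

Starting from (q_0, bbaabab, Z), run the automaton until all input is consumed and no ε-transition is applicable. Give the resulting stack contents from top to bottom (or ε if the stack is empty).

BZ

(q_0, bbaabab, Z) ⊢ (q_0, bbaabab, BZ) ⊢ (q_1, baabab, Z) ⊢ (q_0, baabab, Z) ⊢ (q_0, baabab, BZ) ⊢ (q_1, aabab, Z) ⊢ (q_0, aabab, Z) ⊢ (q_0, aabab, BZ) ⊢ (q_0, abab, BZ) ⊢ (q_0, bab, BZ) ⊢ (q_1, ab, Z) ⊢ (q_0, ab, Z) ⊢ (q_0, ab, BZ) ⊢ (q_0, b, BZ) ⊢ (q_1, ε, Z) ⊢ (q_0, ε, Z) ⊢ (q_0, ε, BZ)
All input consumed in state q_0 with stack BZ.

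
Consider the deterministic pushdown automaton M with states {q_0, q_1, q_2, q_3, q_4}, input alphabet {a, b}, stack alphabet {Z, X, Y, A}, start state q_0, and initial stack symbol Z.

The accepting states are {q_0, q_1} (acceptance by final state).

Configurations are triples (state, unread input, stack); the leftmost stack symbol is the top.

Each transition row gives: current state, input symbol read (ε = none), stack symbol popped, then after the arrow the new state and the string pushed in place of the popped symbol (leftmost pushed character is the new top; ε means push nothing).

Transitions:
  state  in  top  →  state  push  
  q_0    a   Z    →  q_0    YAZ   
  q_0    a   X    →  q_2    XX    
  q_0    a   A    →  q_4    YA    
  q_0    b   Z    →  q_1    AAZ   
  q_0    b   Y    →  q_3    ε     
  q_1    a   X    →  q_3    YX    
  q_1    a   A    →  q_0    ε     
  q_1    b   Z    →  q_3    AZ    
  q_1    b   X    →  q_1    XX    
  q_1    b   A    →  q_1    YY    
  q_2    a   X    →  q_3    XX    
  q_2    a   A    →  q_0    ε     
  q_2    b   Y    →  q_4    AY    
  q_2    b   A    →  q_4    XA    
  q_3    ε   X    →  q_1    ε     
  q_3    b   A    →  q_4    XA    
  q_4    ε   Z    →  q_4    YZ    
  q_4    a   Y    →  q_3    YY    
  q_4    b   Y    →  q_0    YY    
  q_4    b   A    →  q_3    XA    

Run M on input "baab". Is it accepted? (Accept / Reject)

(q_0, baab, Z) ⊢ (q_1, aab, AAZ) ⊢ (q_0, ab, AZ) ⊢ (q_4, b, YAZ) ⊢ (q_0, ε, YYAZ)
All input consumed; state q_0 ∈ F.

Accept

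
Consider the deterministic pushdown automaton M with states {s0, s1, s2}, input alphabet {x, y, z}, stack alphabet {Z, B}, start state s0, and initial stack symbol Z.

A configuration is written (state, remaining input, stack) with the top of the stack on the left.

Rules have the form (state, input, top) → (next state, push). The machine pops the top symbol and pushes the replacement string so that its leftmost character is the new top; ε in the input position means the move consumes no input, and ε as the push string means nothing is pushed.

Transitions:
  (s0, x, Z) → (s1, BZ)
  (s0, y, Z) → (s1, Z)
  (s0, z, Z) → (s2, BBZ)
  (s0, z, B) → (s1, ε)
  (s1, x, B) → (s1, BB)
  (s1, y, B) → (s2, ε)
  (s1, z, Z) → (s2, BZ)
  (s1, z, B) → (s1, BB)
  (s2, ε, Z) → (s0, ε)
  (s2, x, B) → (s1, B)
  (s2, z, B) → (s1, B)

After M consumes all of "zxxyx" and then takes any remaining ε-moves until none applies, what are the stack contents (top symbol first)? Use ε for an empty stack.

BBZ

(s0, zxxyx, Z) ⊢ (s2, xxyx, BBZ) ⊢ (s1, xyx, BBZ) ⊢ (s1, yx, BBBZ) ⊢ (s2, x, BBZ) ⊢ (s1, ε, BBZ)
All input consumed in state s1 with stack BBZ.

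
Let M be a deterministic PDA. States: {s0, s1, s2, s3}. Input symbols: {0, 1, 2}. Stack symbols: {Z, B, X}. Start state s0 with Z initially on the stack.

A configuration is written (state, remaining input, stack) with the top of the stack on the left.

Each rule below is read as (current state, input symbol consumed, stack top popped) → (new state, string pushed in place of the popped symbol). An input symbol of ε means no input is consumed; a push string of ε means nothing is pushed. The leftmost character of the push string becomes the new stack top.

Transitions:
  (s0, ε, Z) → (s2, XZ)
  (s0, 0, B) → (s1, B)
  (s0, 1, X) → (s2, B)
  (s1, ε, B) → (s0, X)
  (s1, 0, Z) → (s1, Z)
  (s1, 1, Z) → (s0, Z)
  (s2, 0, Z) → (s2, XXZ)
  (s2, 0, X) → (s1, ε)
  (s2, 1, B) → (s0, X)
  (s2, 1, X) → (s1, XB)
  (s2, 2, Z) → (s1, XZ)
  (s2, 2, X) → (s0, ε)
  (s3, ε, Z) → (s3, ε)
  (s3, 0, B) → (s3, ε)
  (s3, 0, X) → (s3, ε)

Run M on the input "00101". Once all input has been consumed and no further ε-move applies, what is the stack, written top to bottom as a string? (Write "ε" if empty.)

(s0, 00101, Z)
  ε-move, top Z: go to s2, push XZ → (s2, 00101, XZ)
  read 0, top X: go to s1, push ε → (s1, 0101, Z)
  read 0, top Z: go to s1, push Z → (s1, 101, Z)
  read 1, top Z: go to s0, push Z → (s0, 01, Z)
  ε-move, top Z: go to s2, push XZ → (s2, 01, XZ)
  read 0, top X: go to s1, push ε → (s1, 1, Z)
  read 1, top Z: go to s0, push Z → (s0, ε, Z)
  ε-move, top Z: go to s2, push XZ → (s2, ε, XZ)
All input consumed in state s2 with stack XZ.

XZ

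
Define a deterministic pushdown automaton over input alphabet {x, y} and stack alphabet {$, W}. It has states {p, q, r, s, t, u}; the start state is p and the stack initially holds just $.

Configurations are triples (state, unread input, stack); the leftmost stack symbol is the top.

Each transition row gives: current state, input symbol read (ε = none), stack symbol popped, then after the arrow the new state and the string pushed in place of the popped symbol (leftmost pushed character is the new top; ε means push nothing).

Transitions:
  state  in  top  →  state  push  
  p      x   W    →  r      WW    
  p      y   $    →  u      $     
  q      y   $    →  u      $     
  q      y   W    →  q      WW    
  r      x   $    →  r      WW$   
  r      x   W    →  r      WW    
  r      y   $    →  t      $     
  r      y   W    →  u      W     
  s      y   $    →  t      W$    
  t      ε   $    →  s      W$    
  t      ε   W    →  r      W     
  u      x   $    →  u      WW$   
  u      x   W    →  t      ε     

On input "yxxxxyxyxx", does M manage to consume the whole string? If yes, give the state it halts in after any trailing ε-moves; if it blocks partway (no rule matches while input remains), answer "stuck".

(p, yxxxxyxyxx, $)
  read y, top $: go to u, push $ → (u, xxxxyxyxx, $)
  read x, top $: go to u, push WW$ → (u, xxxyxyxx, WW$)
  read x, top W: go to t, push ε → (t, xxyxyxx, W$)
  ε-move, top W: go to r, push W → (r, xxyxyxx, W$)
  read x, top W: go to r, push WW → (r, xyxyxx, WW$)
  read x, top W: go to r, push WW → (r, yxyxx, WWW$)
  read y, top W: go to u, push W → (u, xyxx, WWW$)
  read x, top W: go to t, push ε → (t, yxx, WW$)
  ε-move, top W: go to r, push W → (r, yxx, WW$)
  read y, top W: go to u, push W → (u, xx, WW$)
  read x, top W: go to t, push ε → (t, x, W$)
  ε-move, top W: go to r, push W → (r, x, W$)
  read x, top W: go to r, push WW → (r, ε, WW$)
All input consumed; M is in state r.

r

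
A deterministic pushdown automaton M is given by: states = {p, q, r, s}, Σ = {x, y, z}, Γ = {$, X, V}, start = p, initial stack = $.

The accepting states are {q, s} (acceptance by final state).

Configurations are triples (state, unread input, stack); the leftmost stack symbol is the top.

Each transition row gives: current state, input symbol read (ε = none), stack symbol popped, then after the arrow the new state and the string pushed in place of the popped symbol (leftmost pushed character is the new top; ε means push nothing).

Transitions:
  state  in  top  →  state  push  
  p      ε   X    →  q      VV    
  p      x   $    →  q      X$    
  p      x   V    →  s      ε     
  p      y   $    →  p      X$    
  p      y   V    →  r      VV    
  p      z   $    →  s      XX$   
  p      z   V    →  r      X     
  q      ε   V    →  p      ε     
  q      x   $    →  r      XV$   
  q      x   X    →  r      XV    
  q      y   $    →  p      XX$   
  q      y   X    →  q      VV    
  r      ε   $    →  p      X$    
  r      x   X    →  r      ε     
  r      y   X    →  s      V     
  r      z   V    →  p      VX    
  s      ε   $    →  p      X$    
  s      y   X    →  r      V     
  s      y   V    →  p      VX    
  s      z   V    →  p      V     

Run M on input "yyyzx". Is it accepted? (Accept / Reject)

Reject

(p, yyyzx, $) ⊢ (p, yyzx, X$) ⊢ (q, yyzx, VV$) ⊢ (p, yyzx, V$) ⊢ (r, yzx, VV$)
No transition applies at (r, yzx, VV$); input not fully consumed.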